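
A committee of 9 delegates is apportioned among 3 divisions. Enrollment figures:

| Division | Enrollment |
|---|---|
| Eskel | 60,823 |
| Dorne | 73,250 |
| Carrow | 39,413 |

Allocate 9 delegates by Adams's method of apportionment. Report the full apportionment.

Standard divisor 173486/9 ≈ 19276.222; standard quotas: Eskel 3.155, Dorne 3.800, Carrow 2.045.
Rounding up gives 4, 4, 3 = 11 seats, so the divisor must be adjusted.
With modified divisor 22300: modified quotas Eskel 2.727, Dorne 3.285, Carrow 1.767.
Rounding up: Eskel 3, Dorne 4, Carrow 2 (total 9).

Eskel=3, Dorne=4, Carrow=2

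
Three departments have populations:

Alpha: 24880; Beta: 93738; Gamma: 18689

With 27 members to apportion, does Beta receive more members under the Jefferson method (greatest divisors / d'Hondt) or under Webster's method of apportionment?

Jefferson: Alpha 5, Beta 19, Gamma 3.
Webster: Alpha 5, Beta 18, Gamma 4.
Beta gets 19 under Jefferson and 18 under Webster.

Jefferson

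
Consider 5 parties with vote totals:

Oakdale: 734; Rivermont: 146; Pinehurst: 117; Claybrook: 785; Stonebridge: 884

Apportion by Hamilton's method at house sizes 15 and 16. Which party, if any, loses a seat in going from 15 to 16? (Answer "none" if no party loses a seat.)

none

At 15 seats: Oakdale 4, Rivermont 1, Pinehurst 1, Claybrook 4, Stonebridge 5.
At 16 seats: Oakdale 4, Rivermont 1, Pinehurst 1, Claybrook 5, Stonebridge 5.
No party's allocation decreased.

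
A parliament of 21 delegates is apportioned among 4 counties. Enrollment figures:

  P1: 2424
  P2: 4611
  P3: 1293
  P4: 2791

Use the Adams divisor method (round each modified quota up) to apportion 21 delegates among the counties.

P1=5; P2=8; P3=3; P4=5

Standard divisor 11119/21 ≈ 529.476; standard quotas: P1 4.578, P2 8.709, P3 2.442, P4 5.271.
Rounding up gives 5, 9, 3, 6 = 23 seats, so the divisor must be adjusted.
With modified divisor 600: modified quotas P1 4.040, P2 7.685, P3 2.155, P4 4.652.
Rounding up: P1 5, P2 8, P3 3, P4 5 (total 21).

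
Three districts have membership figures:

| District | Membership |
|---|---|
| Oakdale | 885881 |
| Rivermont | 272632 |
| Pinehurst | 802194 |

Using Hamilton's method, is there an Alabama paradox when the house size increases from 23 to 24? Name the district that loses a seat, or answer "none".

At 23 seats: Oakdale 10, Rivermont 3, Pinehurst 10.
At 24 seats: Oakdale 11, Rivermont 3, Pinehurst 10.
No district's allocation decreased.

none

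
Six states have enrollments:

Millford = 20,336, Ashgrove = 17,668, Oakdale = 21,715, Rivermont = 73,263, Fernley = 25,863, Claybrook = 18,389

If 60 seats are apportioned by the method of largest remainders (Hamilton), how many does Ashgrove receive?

Standard divisor: 177234 ÷ 60 ≈ 2953.9.
Standard quotas: Millford 6.8845, Ashgrove 5.9812, Oakdale 7.3513, Rivermont 24.8021, Fernley 8.7555, Claybrook 6.2253.
Lower quotas: Millford 6, Ashgrove 5, Oakdale 7, Rivermont 24, Fernley 8, Claybrook 6 (sum 56, leaving 4 seats).
Remainders in descending order: Ashgrove 0.9812, Millford 0.8845, Rivermont 0.8021, Fernley 0.7555, Oakdale 0.3513, Claybrook 0.2253.
Largest remainders: Ashgrove, Millford, Rivermont, Fernley receive the extra seats.
Ashgrove receives 6.

6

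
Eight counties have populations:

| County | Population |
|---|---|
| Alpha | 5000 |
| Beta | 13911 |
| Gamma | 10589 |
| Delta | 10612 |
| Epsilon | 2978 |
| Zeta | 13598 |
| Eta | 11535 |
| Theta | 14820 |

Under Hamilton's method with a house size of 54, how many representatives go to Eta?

7

Total 83043; standard divisor 83043/54 ≈ 1537.833.
Standard quotas: Alpha 3.2513, Beta 9.0458, Gamma 6.8857, Delta 6.9006, Epsilon 1.9365, Zeta 8.8423, Eta 7.5008, Theta 9.6369.
Lower quotas: Alpha 3, Beta 9, Gamma 6, Delta 6, Epsilon 1, Zeta 8, Eta 7, Theta 9 (sum 49, leaving 5 seats).
Remainders in descending order: Epsilon 0.9365, Delta 0.9006, Gamma 0.8857, Zeta 0.8423, Theta 0.6369, Eta 0.5008, Alpha 0.2513, Beta 0.0458.
The surplus seats go to Epsilon, Delta, Gamma, Zeta, Theta.
Eta receives 7.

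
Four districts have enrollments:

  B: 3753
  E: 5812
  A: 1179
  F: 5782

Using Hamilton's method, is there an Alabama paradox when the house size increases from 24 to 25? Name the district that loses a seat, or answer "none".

At 24 seats: B 6, E 8, A 2, F 8.
At 25 seats: B 5, E 9, A 2, F 9.
B drops from 6 to 5.

B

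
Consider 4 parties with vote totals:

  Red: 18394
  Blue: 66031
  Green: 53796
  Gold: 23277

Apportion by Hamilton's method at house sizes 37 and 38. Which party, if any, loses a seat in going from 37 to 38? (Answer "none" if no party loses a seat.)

At 37 seats: Red 4, Blue 15, Green 12, Gold 6.
At 38 seats: Red 4, Blue 16, Green 13, Gold 5.
Gold drops from 6 to 5.

Gold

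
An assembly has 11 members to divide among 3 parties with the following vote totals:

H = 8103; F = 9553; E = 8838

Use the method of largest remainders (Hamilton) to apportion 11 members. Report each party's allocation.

H: 3, F: 4, E: 4

Total 26494; standard divisor 26494/11 ≈ 2408.545.
Standard quotas: H 3.3643, F 3.9663, E 3.6694.
Lower quotas: H 3, F 3, E 3 (sum 9, leaving 2 seats).
Remainders in descending order: F 0.9663, E 0.6694, H 0.3643.
The surplus seats go to F, E.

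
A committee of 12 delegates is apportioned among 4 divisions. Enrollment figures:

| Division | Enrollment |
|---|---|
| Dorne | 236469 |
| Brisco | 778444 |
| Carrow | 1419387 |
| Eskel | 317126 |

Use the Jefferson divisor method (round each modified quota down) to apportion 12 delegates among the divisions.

Dorne: 1, Brisco: 3, Carrow: 7, Eskel: 1

Standard divisor 2751426/12 ≈ 229285.5; standard quotas: Dorne 1.031, Brisco 3.395, Carrow 6.190, Eskel 1.383.
Rounding down gives 1, 3, 6, 1 = 11 seats, so the divisor must be adjusted.
With modified divisor 198700: modified quotas Dorne 1.190, Brisco 3.918, Carrow 7.143, Eskel 1.596.
Rounding down: Dorne 1, Brisco 3, Carrow 7, Eskel 1 (total 12).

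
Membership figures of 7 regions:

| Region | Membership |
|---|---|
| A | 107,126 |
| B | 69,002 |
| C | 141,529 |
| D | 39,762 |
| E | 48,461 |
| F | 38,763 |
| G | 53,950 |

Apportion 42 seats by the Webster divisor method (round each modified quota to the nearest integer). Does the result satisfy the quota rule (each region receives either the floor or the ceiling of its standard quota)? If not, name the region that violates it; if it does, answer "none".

none

Standard quotas: A 9.024, B 5.813, C 11.922, D 3.349, E 4.082, F 3.265, G 4.545.
Webster allocation: A 9, B 6, C 12, D 3, E 4, F 3, G 5.
Every allocation lies between the lower and upper quota.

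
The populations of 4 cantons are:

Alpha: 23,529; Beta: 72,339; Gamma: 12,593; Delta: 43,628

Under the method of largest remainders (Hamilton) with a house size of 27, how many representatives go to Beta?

Total 152089; standard divisor 152089/27 ≈ 5632.926.
Standard quotas: Alpha 4.1770, Beta 12.8422, Gamma 2.2356, Delta 7.7452.
Lower quotas: Alpha 4, Beta 12, Gamma 2, Delta 7 (sum 25, leaving 2 seats).
Remainders in descending order: Beta 0.8422, Delta 0.7452, Gamma 0.2356, Alpha 0.1770.
Largest remainders: Beta, Delta receive the extra seats.
Beta receives 13.

13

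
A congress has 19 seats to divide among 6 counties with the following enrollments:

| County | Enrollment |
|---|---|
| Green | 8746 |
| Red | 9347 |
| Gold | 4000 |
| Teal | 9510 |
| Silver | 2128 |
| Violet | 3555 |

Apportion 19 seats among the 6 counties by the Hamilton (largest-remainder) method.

The standard divisor is 37286/19 ≈ 1962.421.
Standard quotas: Green 4.4567, Red 4.7630, Gold 2.0383, Teal 4.8461, Silver 1.0844, Violet 1.8115.
Lower quotas: Green 4, Red 4, Gold 2, Teal 4, Silver 1, Violet 1 (sum 16, leaving 3 seats).
Remainders in descending order: Teal 0.8461, Violet 0.8115, Red 0.7630, Green 0.4567, Silver 0.0844, Gold 0.0383.
The surplus seats go to Teal, Violet, Red.

Green=4; Red=5; Gold=2; Teal=5; Silver=1; Violet=2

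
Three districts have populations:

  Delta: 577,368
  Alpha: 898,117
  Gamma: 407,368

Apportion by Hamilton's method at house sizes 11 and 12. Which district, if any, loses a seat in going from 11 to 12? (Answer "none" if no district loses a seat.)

At 11 seats: Delta 3, Alpha 5, Gamma 3.
At 12 seats: Delta 4, Alpha 6, Gamma 2.
Gamma drops from 3 to 2.

Gamma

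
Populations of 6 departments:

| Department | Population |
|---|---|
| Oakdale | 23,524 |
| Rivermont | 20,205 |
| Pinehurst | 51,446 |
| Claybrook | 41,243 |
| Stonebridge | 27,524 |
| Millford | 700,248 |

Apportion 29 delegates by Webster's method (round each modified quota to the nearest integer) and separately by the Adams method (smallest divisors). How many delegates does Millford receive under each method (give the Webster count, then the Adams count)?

23 and 22

Webster: Oakdale 1, Rivermont 1, Pinehurst 2, Claybrook 1, Stonebridge 1, Millford 23.
Adams: Oakdale 1, Rivermont 1, Pinehurst 2, Claybrook 2, Stonebridge 1, Millford 22.
Millford gets 23 under Webster and 22 under Adams.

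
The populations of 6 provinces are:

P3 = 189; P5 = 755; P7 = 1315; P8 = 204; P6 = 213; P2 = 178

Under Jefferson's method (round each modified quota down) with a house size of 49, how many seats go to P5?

13

Standard divisor 2854/49 ≈ 58.245; standard quotas: P3 3.245, P5 12.963, P7 22.577, P8 3.502, P6 3.657, P2 3.056.
Rounding down gives 3, 12, 22, 3, 3, 3 = 46 seats, so the divisor must be adjusted.
With modified divisor 54.4: modified quotas P3 3.474, P5 13.879, P7 24.173, P8 3.750, P6 3.915, P2 3.272.
Rounding down: P3 3, P5 13, P7 24, P8 3, P6 3, P2 3 (total 49).
P5 receives 13.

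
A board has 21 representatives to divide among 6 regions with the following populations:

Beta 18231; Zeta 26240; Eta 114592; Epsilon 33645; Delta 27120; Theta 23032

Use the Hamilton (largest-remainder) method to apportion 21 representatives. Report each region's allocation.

Beta: 2, Zeta: 2, Eta: 10, Epsilon: 3, Delta: 2, Theta: 2

The standard divisor is 242860/21 ≈ 11564.762.
Standard quotas: Beta 1.5764, Zeta 2.2690, Eta 9.9087, Epsilon 2.9093, Delta 2.3451, Theta 1.9916.
Lower quotas: Beta 1, Zeta 2, Eta 9, Epsilon 2, Delta 2, Theta 1 (sum 17, leaving 4 seats).
Remainders in descending order: Theta 0.9916, Epsilon 0.9093, Eta 0.9087, Beta 0.5764, Delta 0.3451, Zeta 0.2690.
Largest remainders: Theta, Epsilon, Eta, Beta receive the extra seats.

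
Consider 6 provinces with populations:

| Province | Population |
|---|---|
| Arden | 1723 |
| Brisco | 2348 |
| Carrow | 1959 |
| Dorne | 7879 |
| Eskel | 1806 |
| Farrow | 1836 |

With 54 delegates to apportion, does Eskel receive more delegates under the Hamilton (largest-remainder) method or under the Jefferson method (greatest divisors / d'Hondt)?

Hamilton

Hamilton: Arden 5, Brisco 7, Carrow 6, Dorne 24, Eskel 6, Farrow 6.
Jefferson: Arden 5, Brisco 7, Carrow 6, Dorne 25, Eskel 5, Farrow 6.
Eskel gets 6 under Hamilton and 5 under Jefferson.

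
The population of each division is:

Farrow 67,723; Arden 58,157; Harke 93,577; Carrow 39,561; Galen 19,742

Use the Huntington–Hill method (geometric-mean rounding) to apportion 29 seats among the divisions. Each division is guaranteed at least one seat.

With divisor 9457: modified quotas Farrow 7.161, Arden 6.150, Harke 9.895, Carrow 4.183, Galen 2.088.
Geometric-mean thresholds: Farrow √(7·8)=7.483, Arden √(6·7)=6.481, Harke √(9·10)=9.487, Carrow √(4·5)=4.472, Galen √(2·3)=2.449.
Each quota rounded against its threshold gives Farrow 7, Arden 6, Harke 10, Carrow 4, Galen 2 (total 29).

Farrow=7, Arden=6, Harke=10, Carrow=4, Galen=2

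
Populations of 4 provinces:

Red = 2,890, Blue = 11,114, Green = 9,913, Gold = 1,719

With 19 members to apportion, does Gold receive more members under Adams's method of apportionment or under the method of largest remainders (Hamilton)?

Adams

Adams: Red 2, Blue 8, Green 7, Gold 2.
Hamilton: Red 2, Blue 8, Green 8, Gold 1.
Gold gets 2 under Adams and 1 under Hamilton.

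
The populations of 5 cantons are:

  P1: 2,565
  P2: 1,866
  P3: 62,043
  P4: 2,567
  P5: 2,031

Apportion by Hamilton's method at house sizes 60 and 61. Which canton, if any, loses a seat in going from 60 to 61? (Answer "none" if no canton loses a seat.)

none

At 60 seats: P1 2, P2 2, P3 52, P4 2, P5 2.
At 61 seats: P1 2, P2 2, P3 53, P4 2, P5 2.
No canton's allocation decreased.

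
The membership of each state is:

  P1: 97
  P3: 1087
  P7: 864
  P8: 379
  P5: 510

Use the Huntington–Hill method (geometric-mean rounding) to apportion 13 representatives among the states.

P1 1; P3 4; P7 4; P8 2; P5 2

With divisor 246: modified quotas P1 0.394, P3 4.419, P7 3.512, P8 1.541, P5 2.073.
Geometric-mean thresholds: P1 (min 1), P3 √(4·5)=4.472, P7 √(3·4)=3.464, P8 √(1·2)=1.414, P5 √(2·3)=2.449.
Each quota rounded against its threshold gives P1 1, P3 4, P7 4, P8 2, P5 2 (total 13).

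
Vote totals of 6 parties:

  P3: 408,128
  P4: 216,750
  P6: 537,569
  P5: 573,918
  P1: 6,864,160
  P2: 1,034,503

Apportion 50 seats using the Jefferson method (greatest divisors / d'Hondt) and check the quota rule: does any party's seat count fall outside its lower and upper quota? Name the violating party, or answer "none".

P1

Standard quotas: P3 2.118, P4 1.125, P6 2.790, P5 2.978, P1 35.621, P2 5.368.
Jefferson allocation: P3 2, P4 1, P6 2, P5 3, P1 37, P2 5.
P1 has quota 35.621 (lower 35, upper 36) but receives 37 — outside the quota interval.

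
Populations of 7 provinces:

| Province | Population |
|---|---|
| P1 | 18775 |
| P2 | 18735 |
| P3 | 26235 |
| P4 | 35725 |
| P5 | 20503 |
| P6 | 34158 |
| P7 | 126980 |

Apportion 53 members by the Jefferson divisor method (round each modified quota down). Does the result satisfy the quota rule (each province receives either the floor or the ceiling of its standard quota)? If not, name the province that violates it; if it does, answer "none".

Standard quotas: P1 3.540, P2 3.532, P3 4.946, P4 6.736, P5 3.866, P6 6.440, P7 23.941.
Jefferson allocation: P1 3, P2 3, P3 5, P4 7, P5 4, P6 6, P7 25.
P7 has quota 23.941 (lower 23, upper 24) but receives 25 — outside the quota interval.

P7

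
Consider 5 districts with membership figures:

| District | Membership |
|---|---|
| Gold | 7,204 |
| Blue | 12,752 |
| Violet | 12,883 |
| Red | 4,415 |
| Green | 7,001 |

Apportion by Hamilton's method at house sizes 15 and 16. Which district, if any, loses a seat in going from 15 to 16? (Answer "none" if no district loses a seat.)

At 15 seats: Gold 3, Blue 4, Violet 4, Red 2, Green 2.
At 16 seats: Gold 3, Blue 5, Violet 5, Red 1, Green 2.
Red drops from 2 to 1.

Red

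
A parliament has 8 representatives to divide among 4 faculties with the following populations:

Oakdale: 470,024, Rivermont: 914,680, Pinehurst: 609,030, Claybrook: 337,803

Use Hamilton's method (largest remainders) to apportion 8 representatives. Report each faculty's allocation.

The standard divisor is 2331537/8 ≈ 291442.125.
Standard quotas: Oakdale 1.6128, Rivermont 3.1385, Pinehurst 2.0897, Claybrook 1.1591.
Lower quotas: Oakdale 1, Rivermont 3, Pinehurst 2, Claybrook 1 (sum 7, leaving 1 seat).
Remainders in descending order: Oakdale 0.6128, Claybrook 0.1591, Rivermont 0.1385, Pinehurst 0.0897.
Largest remainder: Oakdale receives the extra seat.

Oakdale: 2; Rivermont: 3; Pinehurst: 2; Claybrook: 1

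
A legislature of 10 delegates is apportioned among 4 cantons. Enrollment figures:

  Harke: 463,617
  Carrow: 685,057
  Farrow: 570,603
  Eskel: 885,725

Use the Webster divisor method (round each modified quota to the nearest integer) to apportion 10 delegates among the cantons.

Standard divisor 2605002/10 ≈ 260500.2; standard quotas: Harke 1.780, Carrow 2.630, Farrow 2.190, Eskel 3.400.
Rounding to the nearest integer gives Harke 2, Carrow 3, Farrow 2, Eskel 3 — total 10, matching the house size, so no adjustment is needed.

Harke: 2, Carrow: 3, Farrow: 2, Eskel: 3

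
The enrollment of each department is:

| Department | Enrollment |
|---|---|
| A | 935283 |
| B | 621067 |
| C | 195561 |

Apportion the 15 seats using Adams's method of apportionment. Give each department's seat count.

A 8; B 5; C 2

Standard divisor 1751911/15 ≈ 116794.067; standard quotas: A 8.008, B 5.318, C 1.674.
Rounding up gives 9, 6, 2 = 17 seats, so the divisor must be adjusted.
With modified divisor 128900: modified quotas A 7.256, B 4.818, C 1.517.
Rounding up: A 8, B 5, C 2 (total 15).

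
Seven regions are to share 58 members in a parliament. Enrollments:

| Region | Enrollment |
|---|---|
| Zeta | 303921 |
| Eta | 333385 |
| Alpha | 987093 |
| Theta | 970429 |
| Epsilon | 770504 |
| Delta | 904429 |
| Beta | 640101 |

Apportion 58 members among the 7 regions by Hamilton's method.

Zeta: 4, Eta: 4, Alpha: 12, Theta: 11, Epsilon: 9, Delta: 11, Beta: 7

Standard divisor: 4909862 ÷ 58 ≈ 84652.793.
Standard quotas: Zeta 3.5902, Eta 3.9383, Alpha 11.6605, Theta 11.4636, Epsilon 9.1019, Delta 10.6840, Beta 7.5615.
Lower quotas: Zeta 3, Eta 3, Alpha 11, Theta 11, Epsilon 9, Delta 10, Beta 7 (sum 54, leaving 4 seats).
Remainders in descending order: Eta 0.9383, Delta 0.6840, Alpha 0.6605, Zeta 0.5902, Beta 0.5615, Theta 0.4636, Epsilon 0.1019.
Largest remainders: Eta, Delta, Alpha, Zeta receive the extra seats.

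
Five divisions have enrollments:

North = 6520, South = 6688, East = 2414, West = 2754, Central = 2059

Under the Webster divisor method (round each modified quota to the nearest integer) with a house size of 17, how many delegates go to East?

2

Standard divisor 20435/17 ≈ 1202.059; standard quotas: North 5.424, South 5.564, East 2.008, West 2.291, Central 1.713.
Rounding to the nearest integer gives North 5, South 6, East 2, West 2, Central 2 — total 17, matching the house size, so no adjustment is needed.
East receives 2.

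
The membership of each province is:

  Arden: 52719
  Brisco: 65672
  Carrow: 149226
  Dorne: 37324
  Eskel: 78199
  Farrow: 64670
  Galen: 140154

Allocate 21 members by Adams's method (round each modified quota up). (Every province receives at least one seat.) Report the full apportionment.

Arden 2, Brisco 2, Carrow 5, Dorne 2, Eskel 3, Farrow 2, Galen 5

Standard divisor 587964/21 ≈ 27998.286; standard quotas: Arden 1.883, Brisco 2.346, Carrow 5.330, Dorne 1.333, Eskel 2.793, Farrow 2.310, Galen 5.006.
Rounding up gives 2, 3, 6, 2, 3, 3, 6 = 25 seats, so the divisor must be adjusted.
With modified divisor 33900: modified quotas Arden 1.555, Brisco 1.937, Carrow 4.402, Dorne 1.101, Eskel 2.307, Farrow 1.908, Galen 4.134.
Rounding up: Arden 2, Brisco 2, Carrow 5, Dorne 2, Eskel 3, Farrow 2, Galen 5 (total 21).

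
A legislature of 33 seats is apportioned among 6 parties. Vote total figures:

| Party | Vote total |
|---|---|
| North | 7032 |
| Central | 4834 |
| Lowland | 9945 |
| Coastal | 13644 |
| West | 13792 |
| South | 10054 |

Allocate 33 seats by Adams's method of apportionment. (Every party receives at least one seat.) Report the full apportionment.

Standard divisor 59301/33 ≈ 1797; standard quotas: North 3.913, Central 2.690, Lowland 5.534, Coastal 7.593, West 7.675, South 5.595.
Rounding up gives 4, 3, 6, 8, 8, 6 = 35 seats, so the divisor must be adjusted.
With modified divisor 1980: modified quotas North 3.552, Central 2.441, Lowland 5.023, Coastal 6.891, West 6.966, South 5.078.
Rounding up: North 4, Central 3, Lowland 6, Coastal 7, West 7, South 6 (total 33).

North: 4; Central: 3; Lowland: 6; Coastal: 7; West: 7; South: 6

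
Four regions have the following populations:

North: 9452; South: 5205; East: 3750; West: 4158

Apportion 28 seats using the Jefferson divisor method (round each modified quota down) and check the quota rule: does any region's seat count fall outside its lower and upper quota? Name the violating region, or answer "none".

Standard quotas: North 11.729, South 6.459, East 4.653, West 5.159.
Jefferson allocation: North 12, South 6, East 5, West 5.
Every allocation lies between the lower and upper quota.

none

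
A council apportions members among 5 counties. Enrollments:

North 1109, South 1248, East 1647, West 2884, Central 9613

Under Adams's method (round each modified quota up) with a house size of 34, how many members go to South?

Standard divisor 16501/34 ≈ 485.324; standard quotas: North 2.285, South 2.571, East 3.394, West 5.942, Central 19.807.
Rounding up gives 3, 3, 4, 6, 20 = 36 seats, so the divisor must be adjusted.
With modified divisor 540: modified quotas North 2.054, South 2.311, East 3.050, West 5.341, Central 17.802.
Rounding up: North 3, South 3, East 4, West 6, Central 18 (total 34).
South receives 3.

3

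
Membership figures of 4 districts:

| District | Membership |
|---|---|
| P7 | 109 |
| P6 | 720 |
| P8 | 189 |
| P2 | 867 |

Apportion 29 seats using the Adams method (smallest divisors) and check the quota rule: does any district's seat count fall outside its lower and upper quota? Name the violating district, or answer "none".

none

Standard quotas: P7 1.677, P6 11.077, P8 2.908, P2 13.338.
Adams allocation: P7 2, P6 11, P8 3, P2 13.
Every allocation lies between the lower and upper quota.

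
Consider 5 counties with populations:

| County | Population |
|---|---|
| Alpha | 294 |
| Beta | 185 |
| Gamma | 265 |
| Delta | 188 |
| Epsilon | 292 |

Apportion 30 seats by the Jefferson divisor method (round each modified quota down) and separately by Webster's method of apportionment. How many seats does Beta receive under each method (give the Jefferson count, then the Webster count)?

4 and 5

Jefferson: Alpha 7, Beta 4, Gamma 7, Delta 5, Epsilon 7.
Webster: Alpha 7, Beta 5, Gamma 6, Delta 5, Epsilon 7.
Beta gets 4 under Jefferson and 5 under Webster.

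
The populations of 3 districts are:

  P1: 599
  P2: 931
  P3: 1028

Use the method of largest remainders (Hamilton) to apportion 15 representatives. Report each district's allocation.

P1 4; P2 5; P3 6

Total 2558; standard divisor 2558/15 ≈ 170.533.
Standard quotas: P1 3.513, P2 5.459, P3 6.028.
Lower quotas: P1 3, P2 5, P3 6 (sum 14, leaving 1 seat).
Remainders in descending order: P1 0.513, P2 0.459, P3 0.028.
Largest remainder: P1 receives the extra seat.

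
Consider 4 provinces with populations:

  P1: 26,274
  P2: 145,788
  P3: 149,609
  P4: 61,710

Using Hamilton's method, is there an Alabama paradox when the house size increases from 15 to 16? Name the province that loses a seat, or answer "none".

none

At 15 seats: P1 1, P2 6, P3 6, P4 2.
At 16 seats: P1 1, P2 6, P3 6, P4 3.
No province's allocation decreased.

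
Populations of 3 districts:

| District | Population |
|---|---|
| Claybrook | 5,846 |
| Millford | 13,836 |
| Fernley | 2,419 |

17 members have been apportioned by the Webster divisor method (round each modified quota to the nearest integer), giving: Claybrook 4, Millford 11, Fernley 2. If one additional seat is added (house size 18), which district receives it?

Claybrook

Priority for the next seat is population ÷ (current seats + 0.5).
Priorities: Claybrook 1299.111, Millford 1203.130, Fernley 967.600.
Highest priority: Claybrook.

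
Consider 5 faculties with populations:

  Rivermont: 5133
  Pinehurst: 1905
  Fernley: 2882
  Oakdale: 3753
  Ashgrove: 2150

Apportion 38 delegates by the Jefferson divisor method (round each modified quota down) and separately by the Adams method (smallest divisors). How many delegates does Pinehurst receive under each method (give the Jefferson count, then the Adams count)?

Jefferson: Rivermont 13, Pinehurst 4, Fernley 7, Oakdale 9, Ashgrove 5.
Adams: Rivermont 12, Pinehurst 5, Fernley 7, Oakdale 9, Ashgrove 5.
Pinehurst gets 4 under Jefferson and 5 under Adams.

4 and 5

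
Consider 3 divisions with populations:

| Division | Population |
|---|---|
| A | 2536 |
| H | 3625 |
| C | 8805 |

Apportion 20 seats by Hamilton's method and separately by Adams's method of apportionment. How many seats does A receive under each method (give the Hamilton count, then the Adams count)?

3 and 4

Hamilton: A 3, H 5, C 12.
Adams: A 4, H 5, C 11.
A gets 3 under Hamilton and 4 under Adams.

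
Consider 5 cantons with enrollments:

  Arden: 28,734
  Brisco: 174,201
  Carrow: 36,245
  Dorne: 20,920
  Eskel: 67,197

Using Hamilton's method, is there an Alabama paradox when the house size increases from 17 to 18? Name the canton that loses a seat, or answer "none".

At 17 seats: Arden 2, Brisco 9, Carrow 2, Dorne 1, Eskel 3.
At 18 seats: Arden 1, Brisco 10, Carrow 2, Dorne 1, Eskel 4.
Arden drops from 2 to 1.

Arden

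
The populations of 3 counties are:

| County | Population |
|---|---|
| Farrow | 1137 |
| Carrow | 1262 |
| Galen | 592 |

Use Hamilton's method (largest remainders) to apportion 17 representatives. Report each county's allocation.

Farrow: 7; Carrow: 7; Galen: 3

Standard divisor: 2991 ÷ 17 ≈ 175.941.
Standard quotas: Farrow 6.462, Carrow 7.173, Galen 3.365.
Lower quotas: Farrow 6, Carrow 7, Galen 3 (sum 16, leaving 1 seat).
Remainders in descending order: Farrow 0.462, Galen 0.365, Carrow 0.173.
The surplus seat goes to Farrow.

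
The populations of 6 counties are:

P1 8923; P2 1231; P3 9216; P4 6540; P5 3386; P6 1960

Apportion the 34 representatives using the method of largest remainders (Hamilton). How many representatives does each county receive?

P1 10, P2 1, P3 10, P4 7, P5 4, P6 2

The standard divisor is 31256/34 ≈ 919.294.
Standard quotas: P1 9.7064, P2 1.3391, P3 10.0251, P4 7.1142, P5 3.6833, P6 2.1321.
Lower quotas: P1 9, P2 1, P3 10, P4 7, P5 3, P6 2 (sum 32, leaving 2 seats).
Remainders in descending order: P1 0.7064, P5 0.6833, P2 0.3391, P6 0.1321, P4 0.1142, P3 0.0251.
The surplus seats go to P1, P5.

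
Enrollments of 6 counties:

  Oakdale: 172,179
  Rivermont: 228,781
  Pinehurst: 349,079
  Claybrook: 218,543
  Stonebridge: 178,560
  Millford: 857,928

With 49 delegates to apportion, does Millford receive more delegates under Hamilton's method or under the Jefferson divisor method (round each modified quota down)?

Hamilton: Oakdale 4, Rivermont 6, Pinehurst 9, Claybrook 5, Stonebridge 4, Millford 21.
Jefferson: Oakdale 4, Rivermont 5, Pinehurst 9, Claybrook 5, Stonebridge 4, Millford 22.
Millford gets 21 under Hamilton and 22 under Jefferson.

Jefferson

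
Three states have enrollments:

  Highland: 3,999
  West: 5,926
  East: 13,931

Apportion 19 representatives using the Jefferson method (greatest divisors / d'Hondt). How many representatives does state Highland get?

Standard divisor 23856/19 ≈ 1255.579; standard quotas: Highland 3.185, West 4.720, East 11.095.
Rounding down gives 3, 4, 11 = 18 seats, so the divisor must be adjusted.
With modified divisor 1170: modified quotas Highland 3.418, West 5.065, East 11.907.
Rounding down: Highland 3, West 5, East 11 (total 19).
Highland receives 3.

3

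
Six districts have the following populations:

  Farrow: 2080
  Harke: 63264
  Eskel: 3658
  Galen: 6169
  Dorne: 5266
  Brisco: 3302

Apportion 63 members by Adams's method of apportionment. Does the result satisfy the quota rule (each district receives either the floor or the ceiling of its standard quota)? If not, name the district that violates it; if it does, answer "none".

Harke

Standard quotas: Farrow 1.565, Harke 47.596, Eskel 2.752, Galen 4.641, Dorne 3.962, Brisco 2.484.
Adams allocation: Farrow 2, Harke 46, Eskel 3, Galen 5, Dorne 4, Brisco 3.
Harke has quota 47.596 (lower 47, upper 48) but receives 46 — outside the quota interval.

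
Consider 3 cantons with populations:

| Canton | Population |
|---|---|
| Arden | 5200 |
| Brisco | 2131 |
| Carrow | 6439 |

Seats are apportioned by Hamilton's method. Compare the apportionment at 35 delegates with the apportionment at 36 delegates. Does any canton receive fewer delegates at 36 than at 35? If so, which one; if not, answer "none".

At 35 seats: Arden 13, Brisco 6, Carrow 16.
At 36 seats: Arden 14, Brisco 5, Carrow 17.
Brisco drops from 6 to 5.

Brisco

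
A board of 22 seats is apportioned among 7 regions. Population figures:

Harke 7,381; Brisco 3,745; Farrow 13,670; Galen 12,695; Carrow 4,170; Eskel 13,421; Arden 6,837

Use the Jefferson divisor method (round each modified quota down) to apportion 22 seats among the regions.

Harke=3, Brisco=1, Farrow=5, Galen=5, Carrow=1, Eskel=5, Arden=2

Standard divisor 61919/22 ≈ 2814.5; standard quotas: Harke 2.622, Brisco 1.331, Farrow 4.857, Galen 4.511, Carrow 1.482, Eskel 4.769, Arden 2.429.
Rounding down gives 2, 1, 4, 4, 1, 4, 2 = 18 seats, so the divisor must be adjusted.
With modified divisor 2400: modified quotas Harke 3.075, Brisco 1.560, Farrow 5.696, Galen 5.290, Carrow 1.738, Eskel 5.592, Arden 2.849.
Rounding down: Harke 3, Brisco 1, Farrow 5, Galen 5, Carrow 1, Eskel 5, Arden 2 (total 22).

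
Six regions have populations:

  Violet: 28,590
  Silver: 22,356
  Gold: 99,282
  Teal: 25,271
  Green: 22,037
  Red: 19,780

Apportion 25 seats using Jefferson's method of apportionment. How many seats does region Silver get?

2

Standard divisor 217316/25 ≈ 8692.64; standard quotas: Violet 3.289, Silver 2.572, Gold 11.421, Teal 2.907, Green 2.535, Red 2.275.
Rounding down gives 3, 2, 11, 2, 2, 2 = 22 seats, so the divisor must be adjusted.
With modified divisor 7540: modified quotas Violet 3.792, Silver 2.965, Gold 13.167, Teal 3.352, Green 2.923, Red 2.623.
Rounding down: Violet 3, Silver 2, Gold 13, Teal 3, Green 2, Red 2 (total 25).
Silver receives 2.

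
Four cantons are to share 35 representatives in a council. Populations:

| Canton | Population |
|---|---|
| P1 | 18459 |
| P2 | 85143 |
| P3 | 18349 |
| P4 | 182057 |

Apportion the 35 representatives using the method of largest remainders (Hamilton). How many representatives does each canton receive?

P1 2; P2 10; P3 2; P4 21

Standard divisor: 304008 ÷ 35 ≈ 8685.943.
Standard quotas: P1 2.1252, P2 9.8024, P3 2.1125, P4 20.9600.
Lower quotas: P1 2, P2 9, P3 2, P4 20 (sum 33, leaving 2 seats).
Remainders in descending order: P4 0.9600, P2 0.8024, P1 0.1252, P3 0.1125.
The surplus seats go to P4, P2.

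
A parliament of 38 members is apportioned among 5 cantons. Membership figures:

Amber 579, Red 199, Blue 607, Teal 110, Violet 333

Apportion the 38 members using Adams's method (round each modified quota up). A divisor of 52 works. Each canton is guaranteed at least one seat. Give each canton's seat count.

Amber: 12, Red: 4, Blue: 12, Teal: 3, Violet: 7

With modified divisor 52: modified quotas Amber 11.135, Red 3.827, Blue 11.673, Teal 2.115, Violet 6.404.
Rounding up: Amber 12, Red 4, Blue 12, Teal 3, Violet 7 (total 38).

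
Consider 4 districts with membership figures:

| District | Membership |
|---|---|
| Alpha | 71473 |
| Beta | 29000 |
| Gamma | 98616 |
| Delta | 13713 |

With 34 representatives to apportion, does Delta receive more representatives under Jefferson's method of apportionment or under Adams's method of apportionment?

Adams

Jefferson: Alpha 12, Beta 4, Gamma 16, Delta 2.
Adams: Alpha 11, Beta 5, Gamma 15, Delta 3.
Delta gets 2 under Jefferson and 3 under Adams.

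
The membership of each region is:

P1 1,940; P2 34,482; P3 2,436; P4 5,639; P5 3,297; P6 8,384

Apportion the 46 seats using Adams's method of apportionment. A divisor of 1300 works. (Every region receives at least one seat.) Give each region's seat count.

P1: 2, P2: 27, P3: 2, P4: 5, P5: 3, P6: 7

With modified divisor 1300: modified quotas P1 1.492, P2 26.525, P3 1.874, P4 4.338, P5 2.536, P6 6.449.
Rounding up: P1 2, P2 27, P3 2, P4 5, P5 3, P6 7 (total 46).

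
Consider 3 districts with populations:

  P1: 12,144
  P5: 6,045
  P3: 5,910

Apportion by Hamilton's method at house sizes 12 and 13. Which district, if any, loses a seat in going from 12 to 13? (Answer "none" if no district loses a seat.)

At 12 seats: P1 6, P5 3, P3 3.
At 13 seats: P1 7, P5 3, P3 3.
No district's allocation decreased.

none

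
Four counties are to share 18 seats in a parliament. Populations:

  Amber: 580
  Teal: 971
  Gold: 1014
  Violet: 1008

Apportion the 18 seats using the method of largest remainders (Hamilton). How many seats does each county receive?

Amber 3, Teal 5, Gold 5, Violet 5

Total 3573; standard divisor 3573/18 ≈ 198.5.
Standard quotas: Amber 2.922, Teal 4.892, Gold 5.108, Violet 5.078.
Lower quotas: Amber 2, Teal 4, Gold 5, Violet 5 (sum 16, leaving 2 seats).
Remainders in descending order: Amber 0.922, Teal 0.892, Gold 0.108, Violet 0.078.
Largest remainders: Amber, Teal receive the extra seats.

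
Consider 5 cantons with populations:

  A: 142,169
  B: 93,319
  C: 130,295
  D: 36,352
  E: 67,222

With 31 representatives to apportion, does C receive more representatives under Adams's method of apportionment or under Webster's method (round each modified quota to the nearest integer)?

Adams: A 9, B 6, C 8, D 3, E 5.
Webster: A 10, B 6, C 9, D 2, E 4.
C gets 8 under Adams and 9 under Webster.

Webster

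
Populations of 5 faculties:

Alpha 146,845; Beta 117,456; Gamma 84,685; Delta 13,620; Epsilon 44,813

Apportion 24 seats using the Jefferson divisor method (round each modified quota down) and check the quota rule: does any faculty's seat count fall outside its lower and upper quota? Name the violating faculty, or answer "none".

none

Standard quotas: Alpha 8.650, Beta 6.919, Gamma 4.989, Delta 0.802, Epsilon 2.640.
Jefferson allocation: Alpha 9, Beta 7, Gamma 5, Delta 0, Epsilon 3.
Every allocation lies between the lower and upper quota.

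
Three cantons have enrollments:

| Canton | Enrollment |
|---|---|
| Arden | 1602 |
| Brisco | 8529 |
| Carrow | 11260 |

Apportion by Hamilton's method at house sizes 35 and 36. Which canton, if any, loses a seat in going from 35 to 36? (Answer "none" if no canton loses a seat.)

At 35 seats: Arden 3, Brisco 14, Carrow 18.
At 36 seats: Arden 3, Brisco 14, Carrow 19.
No canton's allocation decreased.

none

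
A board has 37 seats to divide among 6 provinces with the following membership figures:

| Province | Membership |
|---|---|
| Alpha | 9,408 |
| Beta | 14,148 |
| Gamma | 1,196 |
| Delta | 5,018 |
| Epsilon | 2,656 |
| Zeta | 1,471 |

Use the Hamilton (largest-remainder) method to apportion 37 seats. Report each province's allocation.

Total 33897; standard divisor 33897/37 ≈ 916.135.
Standard quotas: Alpha 10.2692, Beta 15.4431, Gamma 1.3055, Delta 5.4774, Epsilon 2.8991, Zeta 1.6057.
Lower quotas: Alpha 10, Beta 15, Gamma 1, Delta 5, Epsilon 2, Zeta 1 (sum 34, leaving 3 seats).
Remainders in descending order: Epsilon 0.8991, Zeta 0.6057, Delta 0.4774, Beta 0.4431, Gamma 0.3055, Alpha 0.2692.
The surplus seats go to Epsilon, Zeta, Delta.

Alpha 10; Beta 15; Gamma 1; Delta 6; Epsilon 3; Zeta 2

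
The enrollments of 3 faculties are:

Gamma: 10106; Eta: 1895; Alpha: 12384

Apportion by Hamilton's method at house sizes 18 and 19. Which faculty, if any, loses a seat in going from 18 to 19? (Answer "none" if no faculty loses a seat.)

none

At 18 seats: Gamma 8, Eta 1, Alpha 9.
At 19 seats: Gamma 8, Eta 1, Alpha 10.
No faculty's allocation decreased.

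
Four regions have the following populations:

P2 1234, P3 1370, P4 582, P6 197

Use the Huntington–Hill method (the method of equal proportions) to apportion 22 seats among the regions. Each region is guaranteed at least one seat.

With divisor 153: modified quotas P2 8.065, P3 8.954, P4 3.804, P6 1.288.
Geometric-mean thresholds: P2 √(8·9)=8.485, P3 √(8·9)=8.485, P4 √(3·4)=3.464, P6 √(1·2)=1.414.
Each quota rounded against its threshold gives P2 8, P3 9, P4 4, P6 1 (total 22).

P2 8; P3 9; P4 4; P6 1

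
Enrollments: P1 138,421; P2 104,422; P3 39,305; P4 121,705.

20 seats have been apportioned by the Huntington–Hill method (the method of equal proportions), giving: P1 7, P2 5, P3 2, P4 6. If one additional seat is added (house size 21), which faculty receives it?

P2

Priority for the next seat is population ÷ (√(s·(s+1))).
Priorities: P1 18497.284, P2 19064.762, P3 16046.199, P4 18779.489.
Highest priority: P2.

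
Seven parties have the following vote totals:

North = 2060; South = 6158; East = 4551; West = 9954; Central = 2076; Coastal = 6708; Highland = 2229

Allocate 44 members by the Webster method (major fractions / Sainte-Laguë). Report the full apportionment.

North 3, South 8, East 6, West 13, Central 3, Coastal 8, Highland 3

Standard divisor 33736/44 ≈ 766.727; standard quotas: North 2.687, South 8.032, East 5.936, West 12.982, Central 2.708, Coastal 8.749, Highland 2.907.
Rounding to the nearest integer gives 3, 8, 6, 13, 3, 9, 3 = 45 seats, so the divisor must be adjusted.
With modified divisor 793: modified quotas North 2.598, South 7.765, East 5.739, West 12.552, Central 2.618, Coastal 8.459, Highland 2.811.
Rounding to the nearest integer: North 3, South 8, East 6, West 13, Central 3, Coastal 8, Highland 3 (total 44).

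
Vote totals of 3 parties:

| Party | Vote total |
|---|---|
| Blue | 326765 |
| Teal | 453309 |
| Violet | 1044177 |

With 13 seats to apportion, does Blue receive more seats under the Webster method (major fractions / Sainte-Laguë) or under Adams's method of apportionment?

Webster: Blue 2, Teal 3, Violet 8.
Adams: Blue 3, Teal 3, Violet 7.
Blue gets 2 under Webster and 3 under Adams.

Adams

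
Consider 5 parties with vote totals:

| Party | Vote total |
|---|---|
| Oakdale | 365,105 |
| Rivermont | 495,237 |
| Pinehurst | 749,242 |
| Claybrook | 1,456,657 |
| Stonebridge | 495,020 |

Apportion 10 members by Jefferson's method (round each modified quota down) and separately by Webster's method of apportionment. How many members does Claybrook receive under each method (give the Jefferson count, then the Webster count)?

5 and 4

Jefferson: Oakdale 1, Rivermont 1, Pinehurst 2, Claybrook 5, Stonebridge 1.
Webster: Oakdale 1, Rivermont 2, Pinehurst 2, Claybrook 4, Stonebridge 1.
Claybrook gets 5 under Jefferson and 4 under Webster.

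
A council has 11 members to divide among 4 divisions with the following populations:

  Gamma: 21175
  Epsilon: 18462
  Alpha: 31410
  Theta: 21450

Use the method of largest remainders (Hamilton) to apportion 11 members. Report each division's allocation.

Gamma=2, Epsilon=2, Alpha=4, Theta=3

The standard divisor is 92497/11 ≈ 8408.818.
Standard quotas: Gamma 2.5182, Epsilon 2.1956, Alpha 3.7354, Theta 2.5509.
Lower quotas: Gamma 2, Epsilon 2, Alpha 3, Theta 2 (sum 9, leaving 2 seats).
Remainders in descending order: Alpha 0.7354, Theta 0.5509, Gamma 0.5182, Epsilon 0.1956.
Largest remainders: Alpha, Theta receive the extra seats.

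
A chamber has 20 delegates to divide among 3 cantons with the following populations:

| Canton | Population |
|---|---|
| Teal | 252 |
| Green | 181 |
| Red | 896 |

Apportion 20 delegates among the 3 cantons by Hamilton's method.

Total 1329; standard divisor 1329/20 ≈ 66.45.
Standard quotas: Teal 3.792, Green 2.724, Red 13.484.
Lower quotas: Teal 3, Green 2, Red 13 (sum 18, leaving 2 seats).
Remainders in descending order: Teal 0.792, Green 0.724, Red 0.484.
The surplus seats go to Teal, Green.

Teal: 4; Green: 3; Red: 13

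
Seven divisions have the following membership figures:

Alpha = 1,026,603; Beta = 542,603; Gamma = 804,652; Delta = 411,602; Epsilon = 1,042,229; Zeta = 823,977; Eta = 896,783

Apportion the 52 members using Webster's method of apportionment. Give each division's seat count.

Alpha=10, Beta=5, Gamma=7, Delta=4, Epsilon=10, Zeta=8, Eta=8

Standard divisor 5548449/52 ≈ 106700.942; standard quotas: Alpha 9.621, Beta 5.085, Gamma 7.541, Delta 3.858, Epsilon 9.768, Zeta 7.722, Eta 8.405.
Rounding to the nearest integer gives 10, 5, 8, 4, 10, 8, 8 = 53 seats, so the divisor must be adjusted.
With modified divisor 107700: modified quotas Alpha 9.532, Beta 5.038, Gamma 7.471, Delta 3.822, Epsilon 9.677, Zeta 7.651, Eta 8.327.
Rounding to the nearest integer: Alpha 10, Beta 5, Gamma 7, Delta 4, Epsilon 10, Zeta 8, Eta 8 (total 52).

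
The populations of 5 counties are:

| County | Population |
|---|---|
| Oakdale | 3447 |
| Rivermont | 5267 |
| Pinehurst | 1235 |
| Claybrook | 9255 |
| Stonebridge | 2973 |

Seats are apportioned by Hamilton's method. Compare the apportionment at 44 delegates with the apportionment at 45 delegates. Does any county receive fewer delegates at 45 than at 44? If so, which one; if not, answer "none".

Pinehurst

At 44 seats: Oakdale 7, Rivermont 10, Pinehurst 3, Claybrook 18, Stonebridge 6.
At 45 seats: Oakdale 7, Rivermont 11, Pinehurst 2, Claybrook 19, Stonebridge 6.
Pinehurst drops from 3 to 2.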